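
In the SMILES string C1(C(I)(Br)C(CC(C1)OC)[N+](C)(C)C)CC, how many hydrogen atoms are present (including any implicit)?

24

Hydrogens are implicit in SMILES; fill each atom to its normal valence:
  5 × C: 3 H each → 15
  3 × C: 2 H each → 6
  3 × C: 1 H each → 3
  1 × Br: no H
  1 × C: no H
  1 × I: no H
  1 × N (charge +1): no H
  1 × O: no H
  Total hydrogens = 24.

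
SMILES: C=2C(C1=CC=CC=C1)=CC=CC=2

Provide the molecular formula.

C12H10

Heavy atoms from the SMILES: 12 C.
Implicit hydrogens by atom environment:
  10 × C (aromatic): 1 H each → 10
  2 × C (aromatic): no H
  Total hydrogens = 10.
Molecular formula: C12H10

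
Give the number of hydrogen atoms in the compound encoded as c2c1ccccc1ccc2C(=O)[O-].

Hydrogens are implicit in SMILES; fill each atom to its normal valence:
  7 × C (aromatic): 1 H each → 7
  3 × C (aromatic): no H
  1 × C: no H
  1 × O: no H
  1 × O (charge -1): no H
  Total hydrogens = 7.

7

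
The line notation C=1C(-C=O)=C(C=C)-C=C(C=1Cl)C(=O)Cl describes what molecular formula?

Heavy atoms from the SMILES: 10 C, 2 Cl, 2 O.
Implicit hydrogens by atom environment:
  4 × C (aromatic): no H
  2 × C (aromatic): 1 H each → 2
  2 × C: 1 H each → 2
  2 × Cl: no H
  2 × O: no H
  1 × C: 2 H
  1 × C: no H
  Total hydrogens = 6.
Molecular formula: C10H6Cl2O2

C10H6Cl2O2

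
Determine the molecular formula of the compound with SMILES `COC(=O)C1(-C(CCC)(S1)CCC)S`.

Heavy atoms from the SMILES: 10 C, 2 O, 2 S.
Implicit hydrogens by atom environment:
  4 × C: 2 H each → 8
  3 × C: 3 H each → 9
  3 × C: no H
  2 × O: no H
  1 × S: 1 H
  1 × S: no H
  Total hydrogens = 18.
Molecular formula: C10H18O2S2

C10H18O2S2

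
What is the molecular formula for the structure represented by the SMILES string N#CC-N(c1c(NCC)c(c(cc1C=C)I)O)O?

C12H14IN3O2

Heavy atoms from the SMILES: 12 C, 1 I, 3 N, 2 O.
Implicit hydrogens by atom environment:
  5 × C (aromatic): no H
  3 × C: 2 H each → 6
  2 × N: no H
  2 × O: 1 H each → 2
  1 × C: 3 H
  1 × C (aromatic): 1 H
  1 × C: 1 H
  1 × C: no H
  1 × I: no H
  1 × N: 1 H
  Total hydrogens = 14.
Molecular formula: C12H14IN3O2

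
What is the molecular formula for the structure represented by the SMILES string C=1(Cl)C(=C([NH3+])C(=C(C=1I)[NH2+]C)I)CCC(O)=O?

Heavy atoms from the SMILES: 10 C, 1 Cl, 2 I, 2 N, 2 O.
Implicit hydrogens by atom environment:
  6 × C (aromatic): no H
  2 × C: 2 H each → 4
  2 × I: no H
  1 × C: 3 H
  1 × C: no H
  1 × Cl: no H
  1 × N (charge +1): 3 H
  1 × N (charge +1): 2 H
  1 × O: 1 H
  1 × O: no H
  Total hydrogens = 13.
Net charge +2.
Molecular formula: [C10H13ClI2N2O2]2+

[C10H13ClI2N2O2]2+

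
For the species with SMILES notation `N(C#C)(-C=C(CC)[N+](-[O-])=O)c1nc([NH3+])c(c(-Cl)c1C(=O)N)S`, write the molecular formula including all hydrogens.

C12H13ClN5O3S+

Heavy atoms from the SMILES: 12 C, 1 Cl, 5 N, 3 O, 1 S.
Implicit hydrogens by atom environment:
  5 × C (aromatic): no H
  3 × C: no H
  2 × C: 1 H each → 2
  2 × O: no H
  1 × C: 3 H
  1 × C: 2 H
  1 × Cl: no H
  1 × N (charge +1): 3 H
  1 × N: 2 H
  1 × N (aromatic): no H
  1 × N: no H
  1 × N (charge +1): no H
  1 × O (charge -1): no H
  1 × S: 1 H
  Total hydrogens = 13.
Net charge +1.
Molecular formula: C12H13ClN5O3S+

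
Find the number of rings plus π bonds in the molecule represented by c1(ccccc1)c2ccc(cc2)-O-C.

8

Molecular formula from the SMILES: C13H12O.
DoU = (2C + 2 + N − H − X)/2 = (2·13 + 2 + 0 − 12 − 0)/2 = 16/2 = 8.
(Structurally: 2 ring(s) + 6 π bond(s) = 8.)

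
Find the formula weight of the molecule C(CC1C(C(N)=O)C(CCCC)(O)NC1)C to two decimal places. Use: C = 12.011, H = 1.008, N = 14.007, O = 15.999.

Molecular formula: C12H24N2O2.
M = 12×12.011 + 24×1.008 + 2×14.007 + 2×15.999 = 228.34 g/mol.

228.34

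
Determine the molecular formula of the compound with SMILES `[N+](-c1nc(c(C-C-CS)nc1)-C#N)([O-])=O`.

Heavy atoms from the SMILES: 8 C, 4 N, 2 O, 1 S.
Implicit hydrogens by atom environment:
  3 × C: 2 H each → 6
  3 × C (aromatic): no H
  2 × N (aromatic): no H
  1 × C (aromatic): 1 H
  1 × C: no H
  1 × N: no H
  1 × N (charge +1): no H
  1 × O: no H
  1 × O (charge -1): no H
  1 × S: 1 H
  Total hydrogens = 8.
Molecular formula: C8H8N4O2S

C8H8N4O2S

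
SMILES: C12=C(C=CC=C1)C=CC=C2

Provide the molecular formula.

C10H8

Heavy atoms from the SMILES: 10 C.
Implicit hydrogens by atom environment:
  8 × C (aromatic): 1 H each → 8
  2 × C (aromatic): no H
  Total hydrogens = 8.
Molecular formula: C10H8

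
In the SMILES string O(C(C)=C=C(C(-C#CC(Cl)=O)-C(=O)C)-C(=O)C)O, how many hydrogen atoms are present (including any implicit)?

Hydrogens are implicit in SMILES; fill each atom to its normal valence:
  8 × C: no H
  4 × O: no H
  3 × C: 3 H each → 9
  1 × C: 1 H
  1 × Cl: no H
  1 × O: 1 H
  Total hydrogens = 11.

11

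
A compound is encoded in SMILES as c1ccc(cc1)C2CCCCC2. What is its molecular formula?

C12H16

Heavy atoms from the SMILES: 12 C.
Implicit hydrogens by atom environment:
  5 × C: 2 H each → 10
  5 × C (aromatic): 1 H each → 5
  1 × C: 1 H
  1 × C (aromatic): no H
  Total hydrogens = 16.
Molecular formula: C12H16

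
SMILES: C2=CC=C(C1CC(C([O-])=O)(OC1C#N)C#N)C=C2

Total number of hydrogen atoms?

Hydrogens are implicit in SMILES; fill each atom to its normal valence:
  5 × C (aromatic): 1 H each → 5
  4 × C: no H
  2 × C: 1 H each → 2
  2 × N: no H
  2 × O: no H
  1 × C: 2 H
  1 × C (aromatic): no H
  1 × O (charge -1): no H
  Total hydrogens = 9.

9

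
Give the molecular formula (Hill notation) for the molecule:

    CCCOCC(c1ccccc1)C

C12H18O

Heavy atoms from the SMILES: 12 C, 1 O.
Implicit hydrogens by atom environment:
  5 × C (aromatic): 1 H each → 5
  3 × C: 2 H each → 6
  2 × C: 3 H each → 6
  1 × C: 1 H
  1 × C (aromatic): no H
  1 × O: no H
  Total hydrogens = 18.
Molecular formula: C12H18O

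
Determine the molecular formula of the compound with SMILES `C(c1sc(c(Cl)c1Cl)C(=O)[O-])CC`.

Heavy atoms from the SMILES: 8 C, 2 Cl, 2 O, 1 S.
Implicit hydrogens by atom environment:
  4 × C (aromatic): no H
  2 × C: 2 H each → 4
  2 × Cl: no H
  1 × C: 3 H
  1 × C: no H
  1 × O: no H
  1 × O (charge -1): no H
  1 × S (aromatic): no H
  Total hydrogens = 7.
Net charge -1.
Molecular formula: C8H7Cl2O2S-

C8H7Cl2O2S-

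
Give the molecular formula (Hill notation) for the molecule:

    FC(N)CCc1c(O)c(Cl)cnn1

Heavy atoms from the SMILES: 7 C, 1 Cl, 1 F, 3 N, 1 O.
Implicit hydrogens by atom environment:
  3 × C (aromatic): no H
  2 × C: 2 H each → 4
  2 × N (aromatic): no H
  1 × C (aromatic): 1 H
  1 × C: 1 H
  1 × Cl: no H
  1 × F: no H
  1 × N: 2 H
  1 × O: 1 H
  Total hydrogens = 9.
Molecular formula: C7H9ClFN3O

C7H9ClFN3O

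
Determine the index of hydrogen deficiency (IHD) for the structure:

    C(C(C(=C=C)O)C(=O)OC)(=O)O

4

Molecular formula from the SMILES: C7H8O5.
DoU = (2C + 2 + N − H − X)/2 = (2·7 + 2 + 0 − 8 − 0)/2 = 8/2 = 4.
(Structurally: 0 ring(s) + 4 π bond(s) = 4.)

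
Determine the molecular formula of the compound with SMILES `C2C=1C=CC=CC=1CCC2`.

C10H12

Heavy atoms from the SMILES: 10 C.
Implicit hydrogens by atom environment:
  4 × C: 2 H each → 8
  4 × C (aromatic): 1 H each → 4
  2 × C (aromatic): no H
  Total hydrogens = 12.
Molecular formula: C10H12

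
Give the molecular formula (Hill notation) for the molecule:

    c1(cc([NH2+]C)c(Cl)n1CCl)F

Heavy atoms from the SMILES: 6 C, 2 Cl, 1 F, 2 N.
Implicit hydrogens by atom environment:
  3 × C (aromatic): no H
  2 × Cl: no H
  1 × C: 3 H
  1 × C: 2 H
  1 × C (aromatic): 1 H
  1 × F: no H
  1 × N (charge +1): 2 H
  1 × N (aromatic): no H
  Total hydrogens = 8.
Net charge +1.
Molecular formula: C6H8Cl2FN2+

C6H8Cl2FN2+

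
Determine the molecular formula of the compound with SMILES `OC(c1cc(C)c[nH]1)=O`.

Heavy atoms from the SMILES: 6 C, 1 N, 2 O.
Implicit hydrogens by atom environment:
  2 × C (aromatic): 1 H each → 2
  2 × C (aromatic): no H
  1 × C: 3 H
  1 × C: no H
  1 × N (aromatic): 1 H
  1 × O: 1 H
  1 × O: no H
  Total hydrogens = 7.
Molecular formula: C6H7NO2

C6H7NO2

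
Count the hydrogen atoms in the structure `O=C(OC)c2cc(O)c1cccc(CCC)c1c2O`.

Hydrogens are implicit in SMILES; fill each atom to its normal valence:
  6 × C (aromatic): no H
  4 × C (aromatic): 1 H each → 4
  2 × C: 3 H each → 6
  2 × C: 2 H each → 4
  2 × O: 1 H each → 2
  2 × O: no H
  1 × C: no H
  Total hydrogens = 16.

16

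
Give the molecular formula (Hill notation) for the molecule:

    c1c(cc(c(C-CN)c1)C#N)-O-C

C10H12N2O

Heavy atoms from the SMILES: 10 C, 2 N, 1 O.
Implicit hydrogens by atom environment:
  3 × C (aromatic): 1 H each → 3
  3 × C (aromatic): no H
  2 × C: 2 H each → 4
  1 × C: 3 H
  1 × C: no H
  1 × N: 2 H
  1 × N: no H
  1 × O: no H
  Total hydrogens = 12.
Molecular formula: C10H12N2O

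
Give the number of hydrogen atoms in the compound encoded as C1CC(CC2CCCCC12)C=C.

20

Hydrogens are implicit in SMILES; fill each atom to its normal valence:
  8 × C: 2 H each → 16
  4 × C: 1 H each → 4
  Total hydrogens = 20.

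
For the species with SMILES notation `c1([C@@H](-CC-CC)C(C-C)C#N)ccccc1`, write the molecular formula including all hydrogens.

Heavy atoms from the SMILES: 15 C, 1 N.
Implicit hydrogens by atom environment:
  5 × C (aromatic): 1 H each → 5
  4 × C: 2 H each → 8
  2 × C: 3 H each → 6
  2 × C: 1 H each → 2
  1 × C (aromatic): no H
  1 × C: no H
  1 × N: no H
  Total hydrogens = 21.
Molecular formula: C15H21N

C15H21N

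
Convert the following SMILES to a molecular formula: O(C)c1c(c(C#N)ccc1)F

Heavy atoms from the SMILES: 8 C, 1 F, 1 N, 1 O.
Implicit hydrogens by atom environment:
  3 × C (aromatic): 1 H each → 3
  3 × C (aromatic): no H
  1 × C: 3 H
  1 × C: no H
  1 × F: no H
  1 × N: no H
  1 × O: no H
  Total hydrogens = 6.
Molecular formula: C8H6FNO

C8H6FNO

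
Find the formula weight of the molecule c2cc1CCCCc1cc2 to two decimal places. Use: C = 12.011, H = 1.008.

Molecular formula: C10H12.
M = 10×12.011 + 12×1.008 = 132.21 g/mol.

132.21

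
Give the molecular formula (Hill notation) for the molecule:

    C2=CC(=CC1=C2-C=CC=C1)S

Heavy atoms from the SMILES: 10 C, 1 S.
Implicit hydrogens by atom environment:
  7 × C (aromatic): 1 H each → 7
  3 × C (aromatic): no H
  1 × S: 1 H
  Total hydrogens = 8.
Molecular formula: C10H8S

C10H8S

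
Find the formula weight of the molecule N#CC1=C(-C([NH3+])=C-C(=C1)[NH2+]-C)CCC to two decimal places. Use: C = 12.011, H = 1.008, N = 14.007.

Molecular formula: [C11H17N3]2+.
M = 11×12.011 + 17×1.008 + 3×14.007 = 191.28 g/mol.

191.28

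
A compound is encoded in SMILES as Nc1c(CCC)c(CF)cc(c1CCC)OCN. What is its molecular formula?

C14H23FN2O

Heavy atoms from the SMILES: 14 C, 1 F, 2 N, 1 O.
Implicit hydrogens by atom environment:
  6 × C: 2 H each → 12
  5 × C (aromatic): no H
  2 × C: 3 H each → 6
  2 × N: 2 H each → 4
  1 × C (aromatic): 1 H
  1 × F: no H
  1 × O: no H
  Total hydrogens = 23.
Molecular formula: C14H23FN2O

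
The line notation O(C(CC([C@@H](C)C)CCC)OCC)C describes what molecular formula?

C12H26O2

Heavy atoms from the SMILES: 12 C, 2 O.
Implicit hydrogens by atom environment:
  5 × C: 3 H each → 15
  4 × C: 2 H each → 8
  3 × C: 1 H each → 3
  2 × O: no H
  Total hydrogens = 26.
Molecular formula: C12H26O2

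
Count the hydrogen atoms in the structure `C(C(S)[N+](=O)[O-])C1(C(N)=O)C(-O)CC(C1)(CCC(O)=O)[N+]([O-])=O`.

17

Hydrogens are implicit in SMILES; fill each atom to its normal valence:
  5 × C: 2 H each → 10
  4 × C: no H
  4 × O: no H
  2 × C: 1 H each → 2
  2 × N (charge +1): no H
  2 × O: 1 H each → 2
  2 × O (charge -1): no H
  1 × N: 2 H
  1 × S: 1 H
  Total hydrogens = 17.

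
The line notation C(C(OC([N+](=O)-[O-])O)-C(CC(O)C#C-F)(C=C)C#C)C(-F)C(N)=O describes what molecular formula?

Heavy atoms from the SMILES: 14 C, 2 F, 2 N, 6 O.
Implicit hydrogens by atom environment:
  6 × C: 1 H each → 6
  5 × C: no H
  3 × C: 2 H each → 6
  3 × O: no H
  2 × F: no H
  2 × O: 1 H each → 2
  1 × N: 2 H
  1 × N (charge +1): no H
  1 × O (charge -1): no H
  Total hydrogens = 16.
Molecular formula: C14H16F2N2O6

C14H16F2N2O6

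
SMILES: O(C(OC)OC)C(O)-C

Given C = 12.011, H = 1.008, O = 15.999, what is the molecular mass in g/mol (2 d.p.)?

136.15

Molecular formula: C5H12O4.
M = 5×12.011 + 12×1.008 + 4×15.999 = 136.15 g/mol.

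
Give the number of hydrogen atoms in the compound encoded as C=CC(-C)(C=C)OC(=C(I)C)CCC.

Hydrogens are implicit in SMILES; fill each atom to its normal valence:
  4 × C: 2 H each → 8
  3 × C: 3 H each → 9
  3 × C: no H
  2 × C: 1 H each → 2
  1 × I: no H
  1 × O: no H
  Total hydrogens = 19.

19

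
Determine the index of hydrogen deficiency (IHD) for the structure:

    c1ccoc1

3

Molecular formula from the SMILES: C4H4O.
DoU = (2C + 2 + N − H − X)/2 = (2·4 + 2 + 0 − 4 − 0)/2 = 6/2 = 3.
(Structurally: 1 ring(s) + 2 π bond(s) = 3.)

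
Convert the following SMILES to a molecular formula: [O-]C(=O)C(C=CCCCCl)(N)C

C8H13ClNO2-

Heavy atoms from the SMILES: 8 C, 1 Cl, 1 N, 2 O.
Implicit hydrogens by atom environment:
  3 × C: 2 H each → 6
  2 × C: 1 H each → 2
  2 × C: no H
  1 × C: 3 H
  1 × Cl: no H
  1 × N: 2 H
  1 × O: no H
  1 × O (charge -1): no H
  Total hydrogens = 13.
Net charge -1.
Molecular formula: C8H13ClNO2-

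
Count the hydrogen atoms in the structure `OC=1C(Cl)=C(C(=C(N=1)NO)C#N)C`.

Hydrogens are implicit in SMILES; fill each atom to its normal valence:
  5 × C (aromatic): no H
  2 × O: 1 H each → 2
  1 × C: 3 H
  1 × C: no H
  1 × Cl: no H
  1 × N: 1 H
  1 × N (aromatic): no H
  1 × N: no H
  Total hydrogens = 6.

6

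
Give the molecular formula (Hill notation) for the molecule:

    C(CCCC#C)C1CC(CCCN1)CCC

Heavy atoms from the SMILES: 15 C, 1 N.
Implicit hydrogens by atom environment:
  10 × C: 2 H each → 20
  3 × C: 1 H each → 3
  1 × C: 3 H
  1 × C: no H
  1 × N: 1 H
  Total hydrogens = 27.
Molecular formula: C15H27N

C15H27N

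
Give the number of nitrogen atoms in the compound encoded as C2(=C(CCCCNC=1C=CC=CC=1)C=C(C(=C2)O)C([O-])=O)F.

The symbol for nitrogen appears 1 time in the SMILES.

1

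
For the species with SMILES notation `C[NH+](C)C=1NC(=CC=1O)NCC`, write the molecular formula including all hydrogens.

Heavy atoms from the SMILES: 8 C, 3 N, 1 O.
Implicit hydrogens by atom environment:
  3 × C: 3 H each → 9
  3 × C (aromatic): no H
  1 × C: 2 H
  1 × C (aromatic): 1 H
  1 × N (aromatic): 1 H
  1 × N (charge +1): 1 H
  1 × N: 1 H
  1 × O: 1 H
  Total hydrogens = 16.
Net charge +1.
Molecular formula: C8H16N3O+

C8H16N3O+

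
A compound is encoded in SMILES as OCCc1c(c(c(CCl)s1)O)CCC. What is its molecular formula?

Heavy atoms from the SMILES: 10 C, 1 Cl, 2 O, 1 S.
Implicit hydrogens by atom environment:
  5 × C: 2 H each → 10
  4 × C (aromatic): no H
  2 × O: 1 H each → 2
  1 × C: 3 H
  1 × Cl: no H
  1 × S (aromatic): no H
  Total hydrogens = 15.
Molecular formula: C10H15ClO2S

C10H15ClO2S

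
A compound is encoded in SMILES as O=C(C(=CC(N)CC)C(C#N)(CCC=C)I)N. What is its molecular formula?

C12H18IN3O

Heavy atoms from the SMILES: 12 C, 1 I, 3 N, 1 O.
Implicit hydrogens by atom environment:
  4 × C: 2 H each → 8
  4 × C: no H
  3 × C: 1 H each → 3
  2 × N: 2 H each → 4
  1 × C: 3 H
  1 × I: no H
  1 × N: no H
  1 × O: no H
  Total hydrogens = 18.
Molecular formula: C12H18IN3O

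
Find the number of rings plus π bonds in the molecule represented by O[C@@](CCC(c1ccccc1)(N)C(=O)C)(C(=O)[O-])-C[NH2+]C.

Molecular formula from the SMILES: C15H22N2O4.
DoU = (2C + 2 + N − H − X)/2 = (2·15 + 2 + 2 − 22 − 0)/2 = 12/2 = 6.
(Structurally: 1 ring(s) + 5 π bond(s) = 6.)

6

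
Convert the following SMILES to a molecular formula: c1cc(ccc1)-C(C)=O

C8H8O

Heavy atoms from the SMILES: 8 C, 1 O.
Implicit hydrogens by atom environment:
  5 × C (aromatic): 1 H each → 5
  1 × C: 3 H
  1 × C (aromatic): no H
  1 × C: no H
  1 × O: no H
  Total hydrogens = 8.
Molecular formula: C8H8O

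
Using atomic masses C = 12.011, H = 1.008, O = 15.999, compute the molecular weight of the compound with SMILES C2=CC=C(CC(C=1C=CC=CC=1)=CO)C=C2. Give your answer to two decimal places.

210.28

Molecular formula: C15H14O.
M = 15×12.011 + 14×1.008 + 1×15.999 = 210.28 g/mol.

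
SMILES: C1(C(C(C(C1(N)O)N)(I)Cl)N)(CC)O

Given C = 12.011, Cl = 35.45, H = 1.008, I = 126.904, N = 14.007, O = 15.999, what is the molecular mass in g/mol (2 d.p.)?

Molecular formula: C7H15ClIN3O2.
M = 7×12.011 + 1×35.45 + 15×1.008 + 1×126.904 + 3×14.007 + 2×15.999 = 335.57 g/mol.

335.57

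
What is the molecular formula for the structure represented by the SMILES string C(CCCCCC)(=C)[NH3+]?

C8H18N+

Heavy atoms from the SMILES: 8 C, 1 N.
Implicit hydrogens by atom environment:
  6 × C: 2 H each → 12
  1 × C: 3 H
  1 × C: no H
  1 × N (charge +1): 3 H
  Total hydrogens = 18.
Net charge +1.
Molecular formula: C8H18N+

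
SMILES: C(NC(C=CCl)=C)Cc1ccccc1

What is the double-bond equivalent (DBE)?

Molecular formula from the SMILES: C12H14ClN.
DoU = (2C + 2 + N − H − X)/2 = (2·12 + 2 + 1 − 14 − 1)/2 = 12/2 = 6.
(Structurally: 1 ring(s) + 5 π bond(s) = 6.)

6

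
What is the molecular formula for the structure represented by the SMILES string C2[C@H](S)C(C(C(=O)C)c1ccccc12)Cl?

C12H13ClOS

Heavy atoms from the SMILES: 12 C, 1 Cl, 1 O, 1 S.
Implicit hydrogens by atom environment:
  4 × C (aromatic): 1 H each → 4
  3 × C: 1 H each → 3
  2 × C (aromatic): no H
  1 × C: 3 H
  1 × C: 2 H
  1 × C: no H
  1 × Cl: no H
  1 × O: no H
  1 × S: 1 H
  Total hydrogens = 13.
Molecular formula: C12H13ClOS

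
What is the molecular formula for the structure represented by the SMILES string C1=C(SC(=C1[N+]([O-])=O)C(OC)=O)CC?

Heavy atoms from the SMILES: 8 C, 1 N, 4 O, 1 S.
Implicit hydrogens by atom environment:
  3 × C (aromatic): no H
  3 × O: no H
  2 × C: 3 H each → 6
  1 × C: 2 H
  1 × C (aromatic): 1 H
  1 × C: no H
  1 × N (charge +1): no H
  1 × O (charge -1): no H
  1 × S (aromatic): no H
  Total hydrogens = 9.
Molecular formula: C8H9NO4S

C8H9NO4S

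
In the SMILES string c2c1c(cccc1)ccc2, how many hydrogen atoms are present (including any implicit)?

8

Hydrogens are implicit in SMILES; fill each atom to its normal valence:
  8 × C (aromatic): 1 H each → 8
  2 × C (aromatic): no H
  Total hydrogens = 8.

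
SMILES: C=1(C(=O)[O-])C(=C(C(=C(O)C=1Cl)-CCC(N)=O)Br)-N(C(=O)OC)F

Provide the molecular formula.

C12H10BrClFN2O6-

Heavy atoms from the SMILES: 1 Br, 12 C, 1 Cl, 1 F, 2 N, 6 O.
Implicit hydrogens by atom environment:
  6 × C (aromatic): no H
  4 × O: no H
  3 × C: no H
  2 × C: 2 H each → 4
  1 × Br: no H
  1 × C: 3 H
  1 × Cl: no H
  1 × F: no H
  1 × N: 2 H
  1 × N: no H
  1 × O: 1 H
  1 × O (charge -1): no H
  Total hydrogens = 10.
Net charge -1.
Molecular formula: C12H10BrClFN2O6-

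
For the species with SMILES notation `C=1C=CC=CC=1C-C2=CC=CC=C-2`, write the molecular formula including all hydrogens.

C13H12

Heavy atoms from the SMILES: 13 C.
Implicit hydrogens by atom environment:
  10 × C (aromatic): 1 H each → 10
  2 × C (aromatic): no H
  1 × C: 2 H
  Total hydrogens = 12.
Molecular formula: C13H12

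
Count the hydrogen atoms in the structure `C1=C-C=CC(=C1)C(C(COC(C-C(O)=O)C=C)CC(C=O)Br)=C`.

21

Hydrogens are implicit in SMILES; fill each atom to its normal valence:
  5 × C: 2 H each → 10
  5 × C: 1 H each → 5
  5 × C (aromatic): 1 H each → 5
  3 × O: no H
  2 × C: no H
  1 × Br: no H
  1 × C (aromatic): no H
  1 × O: 1 H
  Total hydrogens = 21.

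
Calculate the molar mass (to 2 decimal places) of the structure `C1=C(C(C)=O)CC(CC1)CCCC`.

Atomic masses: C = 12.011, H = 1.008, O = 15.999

180.29

Molecular formula: C12H20O.
M = 12×12.011 + 20×1.008 + 1×15.999 = 180.29 g/mol.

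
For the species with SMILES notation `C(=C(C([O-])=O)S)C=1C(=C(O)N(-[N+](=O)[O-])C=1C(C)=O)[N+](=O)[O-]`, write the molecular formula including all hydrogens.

C9H6N3O8S-

Heavy atoms from the SMILES: 9 C, 3 N, 8 O, 1 S.
Implicit hydrogens by atom environment:
  4 × C (aromatic): no H
  4 × O: no H
  3 × C: no H
  3 × O (charge -1): no H
  2 × N (charge +1): no H
  1 × C: 3 H
  1 × C: 1 H
  1 × N (aromatic): no H
  1 × O: 1 H
  1 × S: 1 H
  Total hydrogens = 6.
Net charge -1.
Molecular formula: C9H6N3O8S-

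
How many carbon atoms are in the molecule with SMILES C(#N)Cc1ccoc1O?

The symbol for carbon appears 6 times in the SMILES. Lowercase c denotes aromatic carbon and counts toward C.

6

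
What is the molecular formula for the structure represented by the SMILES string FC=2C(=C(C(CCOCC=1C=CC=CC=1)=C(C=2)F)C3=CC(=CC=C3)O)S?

Heavy atoms from the SMILES: 21 C, 2 F, 2 O, 1 S.
Implicit hydrogens by atom environment:
  10 × C (aromatic): 1 H each → 10
  8 × C (aromatic): no H
  3 × C: 2 H each → 6
  2 × F: no H
  1 × O: 1 H
  1 × O: no H
  1 × S: 1 H
  Total hydrogens = 18.
Molecular formula: C21H18F2O2S

C21H18F2O2S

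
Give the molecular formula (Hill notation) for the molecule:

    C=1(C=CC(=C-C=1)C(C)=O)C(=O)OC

C10H10O3

Heavy atoms from the SMILES: 10 C, 3 O.
Implicit hydrogens by atom environment:
  4 × C (aromatic): 1 H each → 4
  3 × O: no H
  2 × C: 3 H each → 6
  2 × C (aromatic): no H
  2 × C: no H
  Total hydrogens = 10.
Molecular formula: C10H10O3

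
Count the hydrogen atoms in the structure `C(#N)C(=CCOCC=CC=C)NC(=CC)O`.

16

Hydrogens are implicit in SMILES; fill each atom to its normal valence:
  5 × C: 1 H each → 5
  3 × C: 2 H each → 6
  3 × C: no H
  1 × C: 3 H
  1 × N: 1 H
  1 × N: no H
  1 × O: 1 H
  1 × O: no H
  Total hydrogens = 16.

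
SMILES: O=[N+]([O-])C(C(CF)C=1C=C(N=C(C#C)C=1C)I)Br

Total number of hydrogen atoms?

Hydrogens are implicit in SMILES; fill each atom to its normal valence:
  4 × C (aromatic): no H
  3 × C: 1 H each → 3
  1 × Br: no H
  1 × C: 3 H
  1 × C: 2 H
  1 × C (aromatic): 1 H
  1 × C: no H
  1 × F: no H
  1 × I: no H
  1 × N (aromatic): no H
  1 × N (charge +1): no H
  1 × O: no H
  1 × O (charge -1): no H
  Total hydrogens = 9.

9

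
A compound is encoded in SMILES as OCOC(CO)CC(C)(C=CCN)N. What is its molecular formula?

Heavy atoms from the SMILES: 9 C, 2 N, 3 O.
Implicit hydrogens by atom environment:
  4 × C: 2 H each → 8
  3 × C: 1 H each → 3
  2 × N: 2 H each → 4
  2 × O: 1 H each → 2
  1 × C: 3 H
  1 × C: no H
  1 × O: no H
  Total hydrogens = 20.
Molecular formula: C9H20N2O3

C9H20N2O3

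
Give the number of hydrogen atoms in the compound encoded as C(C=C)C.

8

Hydrogens are implicit in SMILES; fill each atom to its normal valence:
  2 × C: 2 H each → 4
  1 × C: 3 H
  1 × C: 1 H
  Total hydrogens = 8.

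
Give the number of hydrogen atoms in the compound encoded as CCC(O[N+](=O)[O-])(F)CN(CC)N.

14

Hydrogens are implicit in SMILES; fill each atom to its normal valence:
  3 × C: 2 H each → 6
  2 × C: 3 H each → 6
  2 × O: no H
  1 × C: no H
  1 × F: no H
  1 × N: 2 H
  1 × N (charge +1): no H
  1 × N: no H
  1 × O (charge -1): no H
  Total hydrogens = 14.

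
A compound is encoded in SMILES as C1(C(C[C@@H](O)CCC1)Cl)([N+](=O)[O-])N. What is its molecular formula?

Heavy atoms from the SMILES: 7 C, 1 Cl, 2 N, 3 O.
Implicit hydrogens by atom environment:
  4 × C: 2 H each → 8
  2 × C: 1 H each → 2
  1 × C: no H
  1 × Cl: no H
  1 × N: 2 H
  1 × N (charge +1): no H
  1 × O: 1 H
  1 × O: no H
  1 × O (charge -1): no H
  Total hydrogens = 13.
Molecular formula: C7H13ClN2O3

C7H13ClN2O3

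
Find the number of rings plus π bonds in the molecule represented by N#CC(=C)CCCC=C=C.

5

Molecular formula from the SMILES: C9H11N.
DoU = (2C + 2 + N − H − X)/2 = (2·9 + 2 + 1 − 11 − 0)/2 = 10/2 = 5.
(Structurally: 0 ring(s) + 5 π bond(s) = 5.)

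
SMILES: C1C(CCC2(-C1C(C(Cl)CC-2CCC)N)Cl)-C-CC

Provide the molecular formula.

Heavy atoms from the SMILES: 16 C, 2 Cl, 1 N.
Implicit hydrogens by atom environment:
  8 × C: 2 H each → 16
  5 × C: 1 H each → 5
  2 × C: 3 H each → 6
  2 × Cl: no H
  1 × C: no H
  1 × N: 2 H
  Total hydrogens = 29.
Molecular formula: C16H29Cl2N

C16H29Cl2N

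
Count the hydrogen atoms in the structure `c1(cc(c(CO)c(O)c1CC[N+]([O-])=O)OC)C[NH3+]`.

Hydrogens are implicit in SMILES; fill each atom to its normal valence:
  5 × C (aromatic): no H
  4 × C: 2 H each → 8
  2 × O: 1 H each → 2
  2 × O: no H
  1 × C: 3 H
  1 × C (aromatic): 1 H
  1 × N (charge +1): 3 H
  1 × N (charge +1): no H
  1 × O (charge -1): no H
  Total hydrogens = 17.

17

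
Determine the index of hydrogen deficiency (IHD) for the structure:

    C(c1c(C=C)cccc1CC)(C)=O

Molecular formula from the SMILES: C12H14O.
DoU = (2C + 2 + N − H − X)/2 = (2·12 + 2 + 0 − 14 − 0)/2 = 12/2 = 6.
(Structurally: 1 ring(s) + 5 π bond(s) = 6.)

6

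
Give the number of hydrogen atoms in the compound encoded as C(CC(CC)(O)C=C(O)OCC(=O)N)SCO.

19

Hydrogens are implicit in SMILES; fill each atom to its normal valence:
  5 × C: 2 H each → 10
  3 × C: no H
  3 × O: 1 H each → 3
  2 × O: no H
  1 × C: 3 H
  1 × C: 1 H
  1 × N: 2 H
  1 × S: no H
  Total hydrogens = 19.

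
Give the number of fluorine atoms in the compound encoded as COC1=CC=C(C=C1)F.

1

The symbol for fluorine appears 1 time in the SMILES.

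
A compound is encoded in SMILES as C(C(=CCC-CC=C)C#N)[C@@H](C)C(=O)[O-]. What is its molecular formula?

C12H16NO2-

Heavy atoms from the SMILES: 12 C, 1 N, 2 O.
Implicit hydrogens by atom environment:
  5 × C: 2 H each → 10
  3 × C: 1 H each → 3
  3 × C: no H
  1 × C: 3 H
  1 × N: no H
  1 × O: no H
  1 × O (charge -1): no H
  Total hydrogens = 16.
Net charge -1.
Molecular formula: C12H16NO2-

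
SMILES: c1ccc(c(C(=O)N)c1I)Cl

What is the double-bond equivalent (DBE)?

5

Molecular formula from the SMILES: C7H5ClINO.
DoU = (2C + 2 + N − H − X)/2 = (2·7 + 2 + 1 − 5 − 2)/2 = 10/2 = 5.
(Structurally: 1 ring(s) + 4 π bond(s) = 5.)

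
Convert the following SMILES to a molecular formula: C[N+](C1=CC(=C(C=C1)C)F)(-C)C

C10H15FN+

Heavy atoms from the SMILES: 10 C, 1 F, 1 N.
Implicit hydrogens by atom environment:
  4 × C: 3 H each → 12
  3 × C (aromatic): 1 H each → 3
  3 × C (aromatic): no H
  1 × F: no H
  1 × N (charge +1): no H
  Total hydrogens = 15.
Net charge +1.
Molecular formula: C10H15FN+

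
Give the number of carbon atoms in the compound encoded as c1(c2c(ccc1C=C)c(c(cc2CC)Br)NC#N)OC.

The symbol for carbon appears 16 times in the SMILES. Lowercase c denotes aromatic carbon and counts toward C.

16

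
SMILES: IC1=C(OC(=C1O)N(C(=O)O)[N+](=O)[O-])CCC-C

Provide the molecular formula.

Heavy atoms from the SMILES: 9 C, 1 I, 2 N, 6 O.
Implicit hydrogens by atom environment:
  4 × C (aromatic): no H
  3 × C: 2 H each → 6
  2 × O: 1 H each → 2
  2 × O: no H
  1 × C: 3 H
  1 × C: no H
  1 × I: no H
  1 × N: no H
  1 × N (charge +1): no H
  1 × O (aromatic): no H
  1 × O (charge -1): no H
  Total hydrogens = 11.
Molecular formula: C9H11IN2O6

C9H11IN2O6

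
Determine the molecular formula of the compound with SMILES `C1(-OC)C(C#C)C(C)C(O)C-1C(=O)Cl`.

C10H13ClO3

Heavy atoms from the SMILES: 10 C, 1 Cl, 3 O.
Implicit hydrogens by atom environment:
  6 × C: 1 H each → 6
  2 × C: 3 H each → 6
  2 × C: no H
  2 × O: no H
  1 × Cl: no H
  1 × O: 1 H
  Total hydrogens = 13.
Molecular formula: C10H13ClO3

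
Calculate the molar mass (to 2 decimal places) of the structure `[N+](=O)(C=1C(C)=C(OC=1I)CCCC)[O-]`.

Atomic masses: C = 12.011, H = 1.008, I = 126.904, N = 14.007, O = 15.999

Molecular formula: C9H12INO3.
M = 9×12.011 + 12×1.008 + 1×126.904 + 1×14.007 + 3×15.999 = 309.10 g/mol.

309.10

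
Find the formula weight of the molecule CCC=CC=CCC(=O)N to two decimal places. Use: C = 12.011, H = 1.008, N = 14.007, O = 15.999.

139.20

Molecular formula: C8H13NO.
M = 8×12.011 + 13×1.008 + 1×14.007 + 1×15.999 = 139.20 g/mol.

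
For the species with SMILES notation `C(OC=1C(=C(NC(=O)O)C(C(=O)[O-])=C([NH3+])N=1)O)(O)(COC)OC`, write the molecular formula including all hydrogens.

Heavy atoms from the SMILES: 11 C, 3 N, 9 O.
Implicit hydrogens by atom environment:
  5 × C (aromatic): no H
  5 × O: no H
  3 × C: no H
  3 × O: 1 H each → 3
  2 × C: 3 H each → 6
  1 × C: 2 H
  1 × N (charge +1): 3 H
  1 × N: 1 H
  1 × N (aromatic): no H
  1 × O (charge -1): no H
  Total hydrogens = 15.
Molecular formula: C11H15N3O9

C11H15N3O9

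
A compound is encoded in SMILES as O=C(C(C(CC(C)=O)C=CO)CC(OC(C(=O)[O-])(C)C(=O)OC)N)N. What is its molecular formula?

Heavy atoms from the SMILES: 15 C, 2 N, 8 O.
Implicit hydrogens by atom environment:
  6 × O: no H
  5 × C: 1 H each → 5
  5 × C: no H
  3 × C: 3 H each → 9
  2 × C: 2 H each → 4
  2 × N: 2 H each → 4
  1 × O: 1 H
  1 × O (charge -1): no H
  Total hydrogens = 23.
Net charge -1.
Molecular formula: C15H23N2O8-

C15H23N2O8-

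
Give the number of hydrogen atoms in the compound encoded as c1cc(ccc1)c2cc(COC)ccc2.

Hydrogens are implicit in SMILES; fill each atom to its normal valence:
  9 × C (aromatic): 1 H each → 9
  3 × C (aromatic): no H
  1 × C: 3 H
  1 × C: 2 H
  1 × O: no H
  Total hydrogens = 14.

14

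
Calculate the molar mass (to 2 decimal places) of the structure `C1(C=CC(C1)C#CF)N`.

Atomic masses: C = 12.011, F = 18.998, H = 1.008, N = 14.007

125.15

Molecular formula: C7H8FN.
M = 7×12.011 + 1×18.998 + 8×1.008 + 1×14.007 = 125.15 g/mol.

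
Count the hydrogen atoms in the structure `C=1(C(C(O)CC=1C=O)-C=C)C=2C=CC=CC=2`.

Hydrogens are implicit in SMILES; fill each atom to its normal valence:
  5 × C (aromatic): 1 H each → 5
  4 × C: 1 H each → 4
  2 × C: 2 H each → 4
  2 × C: no H
  1 × C (aromatic): no H
  1 × O: 1 H
  1 × O: no H
  Total hydrogens = 14.

14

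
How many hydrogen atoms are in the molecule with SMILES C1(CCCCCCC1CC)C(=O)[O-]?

Hydrogens are implicit in SMILES; fill each atom to its normal valence:
  7 × C: 2 H each → 14
  2 × C: 1 H each → 2
  1 × C: 3 H
  1 × C: no H
  1 × O: no H
  1 × O (charge -1): no H
  Total hydrogens = 19.

19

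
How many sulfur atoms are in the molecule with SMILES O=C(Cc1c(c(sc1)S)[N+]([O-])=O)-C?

2

The symbol for sulfur appears 2 times in the SMILES.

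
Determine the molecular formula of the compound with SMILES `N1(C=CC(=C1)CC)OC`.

Heavy atoms from the SMILES: 7 C, 1 N, 1 O.
Implicit hydrogens by atom environment:
  3 × C (aromatic): 1 H each → 3
  2 × C: 3 H each → 6
  1 × C: 2 H
  1 × C (aromatic): no H
  1 × N (aromatic): no H
  1 × O: no H
  Total hydrogens = 11.
Molecular formula: C7H11NO

C7H11NO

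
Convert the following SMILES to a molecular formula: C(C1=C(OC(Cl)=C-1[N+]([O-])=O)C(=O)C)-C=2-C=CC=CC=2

C13H10ClNO4

Heavy atoms from the SMILES: 13 C, 1 Cl, 1 N, 4 O.
Implicit hydrogens by atom environment:
  5 × C (aromatic): 1 H each → 5
  5 × C (aromatic): no H
  2 × O: no H
  1 × C: 3 H
  1 × C: 2 H
  1 × C: no H
  1 × Cl: no H
  1 × N (charge +1): no H
  1 × O (aromatic): no H
  1 × O (charge -1): no H
  Total hydrogens = 10.
Molecular formula: C13H10ClNO4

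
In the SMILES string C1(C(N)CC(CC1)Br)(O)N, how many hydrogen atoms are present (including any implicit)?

Hydrogens are implicit in SMILES; fill each atom to its normal valence:
  3 × C: 2 H each → 6
  2 × C: 1 H each → 2
  2 × N: 2 H each → 4
  1 × Br: no H
  1 × C: no H
  1 × O: 1 H
  Total hydrogens = 13.

13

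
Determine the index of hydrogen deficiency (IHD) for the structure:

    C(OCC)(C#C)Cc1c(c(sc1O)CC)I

5

Molecular formula from the SMILES: C12H15IO2S.
DoU = (2C + 2 + N − H − X)/2 = (2·12 + 2 + 0 − 15 − 1)/2 = 10/2 = 5.
(Structurally: 1 ring(s) + 4 π bond(s) = 5.)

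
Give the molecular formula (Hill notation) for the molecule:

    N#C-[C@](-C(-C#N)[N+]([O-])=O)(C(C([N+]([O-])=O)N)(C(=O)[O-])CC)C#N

C10H9N6O6-

Heavy atoms from the SMILES: 10 C, 6 N, 6 O.
Implicit hydrogens by atom environment:
  6 × C: no H
  3 × N: no H
  3 × O: no H
  3 × O (charge -1): no H
  2 × C: 1 H each → 2
  2 × N (charge +1): no H
  1 × C: 3 H
  1 × C: 2 H
  1 × N: 2 H
  Total hydrogens = 9.
Net charge -1.
Molecular formula: C10H9N6O6-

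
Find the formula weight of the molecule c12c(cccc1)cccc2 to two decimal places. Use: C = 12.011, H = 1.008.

128.17

Molecular formula: C10H8.
M = 10×12.011 + 8×1.008 = 128.17 g/mol.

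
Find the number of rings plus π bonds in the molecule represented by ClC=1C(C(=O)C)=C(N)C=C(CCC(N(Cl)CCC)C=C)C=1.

Molecular formula from the SMILES: C16H22Cl2N2O.
DoU = (2C + 2 + N − H − X)/2 = (2·16 + 2 + 2 − 22 − 2)/2 = 12/2 = 6.
(Structurally: 1 ring(s) + 5 π bond(s) = 6.)

6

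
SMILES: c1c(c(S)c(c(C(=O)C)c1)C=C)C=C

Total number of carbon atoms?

12

The symbol for carbon appears 12 times in the SMILES. Lowercase c denotes aromatic carbon and counts toward C.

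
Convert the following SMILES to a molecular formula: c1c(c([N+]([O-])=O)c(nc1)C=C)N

Heavy atoms from the SMILES: 7 C, 3 N, 2 O.
Implicit hydrogens by atom environment:
  3 × C (aromatic): no H
  2 × C (aromatic): 1 H each → 2
  1 × C: 2 H
  1 × C: 1 H
  1 × N: 2 H
  1 × N (aromatic): no H
  1 × N (charge +1): no H
  1 × O: no H
  1 × O (charge -1): no H
  Total hydrogens = 7.
Molecular formula: C7H7N3O2

C7H7N3O2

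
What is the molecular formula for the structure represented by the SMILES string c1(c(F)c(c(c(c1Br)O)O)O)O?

Heavy atoms from the SMILES: 1 Br, 6 C, 1 F, 4 O.
Implicit hydrogens by atom environment:
  6 × C (aromatic): no H
  4 × O: 1 H each → 4
  1 × Br: no H
  1 × F: no H
  Total hydrogens = 4.
Molecular formula: C6H4BrFO4

C6H4BrFO4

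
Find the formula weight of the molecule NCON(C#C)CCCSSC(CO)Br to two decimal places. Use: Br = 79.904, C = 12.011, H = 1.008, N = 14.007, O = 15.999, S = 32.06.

Molecular formula: C8H15BrN2O2S2.
M = 1×79.904 + 8×12.011 + 15×1.008 + 2×14.007 + 2×15.999 + 2×32.06 = 315.24 g/mol.

315.24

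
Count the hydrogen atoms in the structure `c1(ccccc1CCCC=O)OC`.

14

Hydrogens are implicit in SMILES; fill each atom to its normal valence:
  4 × C (aromatic): 1 H each → 4
  3 × C: 2 H each → 6
  2 × C (aromatic): no H
  2 × O: no H
  1 × C: 3 H
  1 × C: 1 H
  Total hydrogens = 14.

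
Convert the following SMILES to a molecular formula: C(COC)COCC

Heavy atoms from the SMILES: 6 C, 2 O.
Implicit hydrogens by atom environment:
  4 × C: 2 H each → 8
  2 × C: 3 H each → 6
  2 × O: no H
  Total hydrogens = 14.
Molecular formula: C6H14O2

C6H14O2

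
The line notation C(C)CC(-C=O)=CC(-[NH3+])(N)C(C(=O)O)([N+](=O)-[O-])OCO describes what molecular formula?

Heavy atoms from the SMILES: 10 C, 3 N, 7 O.
Implicit hydrogens by atom environment:
  4 × C: no H
  4 × O: no H
  3 × C: 2 H each → 6
  2 × C: 1 H each → 2
  2 × O: 1 H each → 2
  1 × C: 3 H
  1 × N (charge +1): 3 H
  1 × N: 2 H
  1 × N (charge +1): no H
  1 × O (charge -1): no H
  Total hydrogens = 18.
Net charge +1.
Molecular formula: C10H18N3O7+

C10H18N3O7+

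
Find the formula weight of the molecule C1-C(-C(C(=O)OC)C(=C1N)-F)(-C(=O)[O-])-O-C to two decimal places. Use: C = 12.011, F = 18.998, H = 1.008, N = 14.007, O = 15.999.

Molecular formula: C9H11FNO5-.
M = 9×12.011 + 1×18.998 + 11×1.008 + 1×14.007 + 5×15.999 = 232.19 g/mol.

232.19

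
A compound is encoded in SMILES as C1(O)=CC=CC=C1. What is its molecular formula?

Heavy atoms from the SMILES: 6 C, 1 O.
Implicit hydrogens by atom environment:
  5 × C (aromatic): 1 H each → 5
  1 × C (aromatic): no H
  1 × O: 1 H
  Total hydrogens = 6.
Molecular formula: C6H6O

C6H6O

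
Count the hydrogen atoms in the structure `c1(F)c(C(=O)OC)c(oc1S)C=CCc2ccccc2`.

Hydrogens are implicit in SMILES; fill each atom to its normal valence:
  5 × C (aromatic): 1 H each → 5
  5 × C (aromatic): no H
  2 × C: 1 H each → 2
  2 × O: no H
  1 × C: 3 H
  1 × C: 2 H
  1 × C: no H
  1 × F: no H
  1 × O (aromatic): no H
  1 × S: 1 H
  Total hydrogens = 13.

13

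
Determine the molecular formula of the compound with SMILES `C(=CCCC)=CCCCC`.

Heavy atoms from the SMILES: 10 C.
Implicit hydrogens by atom environment:
  5 × C: 2 H each → 10
  2 × C: 3 H each → 6
  2 × C: 1 H each → 2
  1 × C: no H
  Total hydrogens = 18.
Molecular formula: C10H18

C10H18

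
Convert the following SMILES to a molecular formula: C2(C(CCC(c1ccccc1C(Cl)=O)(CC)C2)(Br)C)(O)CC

C18H24BrClO2

Heavy atoms from the SMILES: 1 Br, 18 C, 1 Cl, 2 O.
Implicit hydrogens by atom environment:
  5 × C: 2 H each → 10
  4 × C (aromatic): 1 H each → 4
  4 × C: no H
  3 × C: 3 H each → 9
  2 × C (aromatic): no H
  1 × Br: no H
  1 × Cl: no H
  1 × O: 1 H
  1 × O: no H
  Total hydrogens = 24.
Molecular formula: C18H24BrClO2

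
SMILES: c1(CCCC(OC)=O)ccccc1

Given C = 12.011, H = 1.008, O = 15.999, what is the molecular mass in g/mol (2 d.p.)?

Molecular formula: C11H14O2.
M = 11×12.011 + 14×1.008 + 2×15.999 = 178.23 g/mol.

178.23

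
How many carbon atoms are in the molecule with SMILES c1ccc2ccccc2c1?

The symbol for carbon appears 10 times in the SMILES. Lowercase c denotes aromatic carbon and counts toward C.

10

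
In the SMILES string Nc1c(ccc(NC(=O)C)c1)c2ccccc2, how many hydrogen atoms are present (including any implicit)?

14

Hydrogens are implicit in SMILES; fill each atom to its normal valence:
  8 × C (aromatic): 1 H each → 8
  4 × C (aromatic): no H
  1 × C: 3 H
  1 × C: no H
  1 × N: 2 H
  1 × N: 1 H
  1 × O: no H
  Total hydrogens = 14.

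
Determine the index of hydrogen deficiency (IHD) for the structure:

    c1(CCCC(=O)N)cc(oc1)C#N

6

Molecular formula from the SMILES: C9H10N2O2.
DoU = (2C + 2 + N − H − X)/2 = (2·9 + 2 + 2 − 10 − 0)/2 = 12/2 = 6.
(Structurally: 1 ring(s) + 5 π bond(s) = 6.)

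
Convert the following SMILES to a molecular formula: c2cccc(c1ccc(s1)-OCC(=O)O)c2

Heavy atoms from the SMILES: 12 C, 3 O, 1 S.
Implicit hydrogens by atom environment:
  7 × C (aromatic): 1 H each → 7
  3 × C (aromatic): no H
  2 × O: no H
  1 × C: 2 H
  1 × C: no H
  1 × O: 1 H
  1 × S (aromatic): no H
  Total hydrogens = 10.
Molecular formula: C12H10O3S

C12H10O3S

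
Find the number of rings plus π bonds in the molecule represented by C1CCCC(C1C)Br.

Molecular formula from the SMILES: C7H13Br.
DoU = (2C + 2 + N − H − X)/2 = (2·7 + 2 + 0 − 13 − 1)/2 = 2/2 = 1.
(Structurally: 1 ring(s) + 0 π bond(s) = 1.)

1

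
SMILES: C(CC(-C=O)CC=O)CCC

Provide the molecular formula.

Heavy atoms from the SMILES: 9 C, 2 O.
Implicit hydrogens by atom environment:
  5 × C: 2 H each → 10
  3 × C: 1 H each → 3
  2 × O: no H
  1 × C: 3 H
  Total hydrogens = 16.
Molecular formula: C9H16O2

C9H16O2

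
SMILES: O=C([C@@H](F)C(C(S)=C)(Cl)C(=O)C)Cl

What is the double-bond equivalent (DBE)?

3

Molecular formula from the SMILES: C7H7Cl2FO2S.
DoU = (2C + 2 + N − H − X)/2 = (2·7 + 2 + 0 − 7 − 3)/2 = 6/2 = 3.
(Structurally: 0 ring(s) + 3 π bond(s) = 3.)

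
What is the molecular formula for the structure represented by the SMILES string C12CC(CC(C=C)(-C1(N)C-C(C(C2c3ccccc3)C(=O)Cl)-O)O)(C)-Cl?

C20H25Cl2NO3

Heavy atoms from the SMILES: 20 C, 2 Cl, 1 N, 3 O.
Implicit hydrogens by atom environment:
  5 × C: 1 H each → 5
  5 × C (aromatic): 1 H each → 5
  4 × C: 2 H each → 8
  4 × C: no H
  2 × Cl: no H
  2 × O: 1 H each → 2
  1 × C: 3 H
  1 × C (aromatic): no H
  1 × N: 2 H
  1 × O: no H
  Total hydrogens = 25.
Molecular formula: C20H25Cl2NO3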